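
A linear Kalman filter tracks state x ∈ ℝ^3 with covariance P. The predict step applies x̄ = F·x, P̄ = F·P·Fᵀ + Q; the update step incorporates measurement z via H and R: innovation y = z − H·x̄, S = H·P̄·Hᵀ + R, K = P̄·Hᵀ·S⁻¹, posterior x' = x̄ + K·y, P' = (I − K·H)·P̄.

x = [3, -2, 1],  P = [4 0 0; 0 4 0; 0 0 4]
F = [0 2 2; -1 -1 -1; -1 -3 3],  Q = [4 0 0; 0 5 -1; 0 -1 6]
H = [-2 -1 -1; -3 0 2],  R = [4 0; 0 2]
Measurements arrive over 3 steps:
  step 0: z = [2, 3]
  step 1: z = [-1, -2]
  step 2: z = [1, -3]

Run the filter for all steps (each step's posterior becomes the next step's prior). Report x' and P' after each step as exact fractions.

step 0: x̄ = F·x = [-2, -2, 6]
step 0: P̄ = F·P·Fᵀ + Q = [36 -16 0; -16 17 3; 0 3 82]
step 0: y = z − H·x̄ = [2, -15]
step 0: S = H·P̄·Hᵀ + R = [189 -2; -2 654]
step 0: K = P̄·Hᵀ·S⁻¹ = [-18420/61801 -10262/61801; 3978/61801 5115/61801; -27631/61801 15413/61801]
step 0: x' = x̄ + K·y = [-6512/61801, -192371/61801, 84349/61801]
step 0: P' = (I − K·H)·P̄ = [85020/61801 -213628/61801 117268/61801; -213628/61801 726671/61801 -315327/61801; 117268/61801 -315327/61801 191315/61801]
step 1: x̄ = F·x = [-216044/61801, 114534/61801, 836672/61801]
step 1: P̄ = F·P·Fᵀ + Q = [1396532/61801 -381944/61801 -3019416/61801; -381944/61801 488637/61801 540239/61801; -3019416/61801 540239/61801 12408210/61801]
step 1: y = z − H·x̄ = [457317/61801, -2445078/61801]
step 1: S = H·P̄·Hᵀ + R = [6205217/61801 -15644122/61801; -15644122/61801 98558222/61801]
step 1: K = P̄·Hᵀ·S⁻¹ = [-809551652/2967885645 -436508782/2967885645; 70483642/2967885645 78228767/2967885645; -1222149539/2967885645 826077041/2967885645]
step 1: x' = x̄ + K·y = [301410444/989295215, 975613906/989295215, -515556607/989295215]
step 1: P' = (I − K·H)·P̄ = [2789528636/2967885645 -6088634836/2967885645 3747784172/2967885645; -6088634836/2967885645 20950058591/2967885645 -9054723487/2967885645; 3747784172/2967885645 -9054723487/2967885645 6447753299/2967885645]
step 2: x̄ = F·x = [920114598/989295215, -761467743/989295215, -4774921983/989295215]
step 2: P̄ = F·P·Fᵀ + Q = [49025002244/2967885645 -4631676168/989295215 -82332130424/2967885645; -4631676168/989295215 7411873483/989295215 3826150393/989295215; -82332130424/2967885645 3826150393/989295215 371143658234/2967885645]
step 2: y = z − H·x̄ = [-541373063/197859043, 1868460423/197859043]
step 2: S = H·P̄·Hᵀ + R = [47879819377/593577129 -86089432090/593577129; -86089432090/593577129 583944197902/593577129]
step 2: K = P̄·Hᵀ·S⁻¹ = [-4700635390308/17308409809213 -2541025728014/17308409809213; 354747168714/17308409809213 435503917311/17308409809213; -7093997801507/17308409809213 4818726402897/17308409809213]
step 2: x' = x̄ + K·y = [24819069791088/86542049046065, -50902092916428/86542049046065, -93125953458733/86542049046065]
step 2: P' = (I − K·H)·P̄ = [80594072271468/86542049046065 -175361416503908/86542049046065 108185979767132/86542049046065; -175361416503908/86542049046065 604492494802843/86542049046065 -260864605169307/86542049046065; 108185979767132/86542049046065 -260864605169307/86542049046065 186372601665183/86542049046065]

step 0: x' = [-6512/61801, -192371/61801, 84349/61801], P' = [85020/61801 -213628/61801 117268/61801; -213628/61801 726671/61801 -315327/61801; 117268/61801 -315327/61801 191315/61801]
step 1: x' = [301410444/989295215, 975613906/989295215, -515556607/989295215], P' = [2789528636/2967885645 -6088634836/2967885645 3747784172/2967885645; -6088634836/2967885645 20950058591/2967885645 -9054723487/2967885645; 3747784172/2967885645 -9054723487/2967885645 6447753299/2967885645]
step 2: x' = [24819069791088/86542049046065, -50902092916428/86542049046065, -93125953458733/86542049046065], P' = [80594072271468/86542049046065 -175361416503908/86542049046065 108185979767132/86542049046065; -175361416503908/86542049046065 604492494802843/86542049046065 -260864605169307/86542049046065; 108185979767132/86542049046065 -260864605169307/86542049046065 186372601665183/86542049046065]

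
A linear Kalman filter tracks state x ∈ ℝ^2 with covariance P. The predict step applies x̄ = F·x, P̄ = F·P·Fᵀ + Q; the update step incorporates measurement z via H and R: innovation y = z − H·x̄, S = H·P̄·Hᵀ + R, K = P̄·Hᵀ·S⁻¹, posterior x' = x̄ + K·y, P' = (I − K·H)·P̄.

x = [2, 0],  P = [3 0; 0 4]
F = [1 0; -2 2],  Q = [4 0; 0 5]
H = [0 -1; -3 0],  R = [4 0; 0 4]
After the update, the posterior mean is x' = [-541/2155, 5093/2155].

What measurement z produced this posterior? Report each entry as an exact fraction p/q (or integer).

z = [-3, 1]

x̄ = F·x = [2, -4]
P̄ = F·P·Fᵀ + Q = [7 -6; -6 33]
S = H·P̄·Hᵀ + R = [37 -18; -18 67]
K = P̄·Hᵀ·S⁻¹ = [24/2155 -669/2155; -1887/2155 72/2155]
x' − x̄ = [-4851/2155, 13713/2155] = K·y
y = (KᵀK)⁻¹·Kᵀ·(x' − x̄) = [-7, 7]
z = y + H·x̄ = [-7, 7] + [4, -6] = [-3, 1]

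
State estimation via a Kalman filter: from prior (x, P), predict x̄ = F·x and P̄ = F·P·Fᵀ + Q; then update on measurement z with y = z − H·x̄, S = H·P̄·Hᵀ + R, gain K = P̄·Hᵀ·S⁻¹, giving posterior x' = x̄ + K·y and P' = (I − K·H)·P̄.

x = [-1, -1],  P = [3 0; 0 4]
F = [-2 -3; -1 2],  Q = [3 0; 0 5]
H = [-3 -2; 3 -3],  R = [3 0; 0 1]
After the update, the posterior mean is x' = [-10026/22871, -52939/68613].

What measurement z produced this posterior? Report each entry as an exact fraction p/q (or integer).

z = [3, 1]

x̄ = F·x = [5, -1]
P̄ = F·P·Fᵀ + Q = [51 -18; -18 24]
S = H·P̄·Hᵀ + R = [342 -369; -369 1000]
K = P̄·Hᵀ·S⁻¹ = [-4513/22871 3069/22871; -13498/68613 -4542/22871]
x' − x̄ = [-124381/22871, 15674/68613] = K·y
y = (KᵀK)⁻¹·Kᵀ·(x' − x̄) = [16, -17]
z = y + H·x̄ = [16, -17] + [-13, 18] = [3, 1]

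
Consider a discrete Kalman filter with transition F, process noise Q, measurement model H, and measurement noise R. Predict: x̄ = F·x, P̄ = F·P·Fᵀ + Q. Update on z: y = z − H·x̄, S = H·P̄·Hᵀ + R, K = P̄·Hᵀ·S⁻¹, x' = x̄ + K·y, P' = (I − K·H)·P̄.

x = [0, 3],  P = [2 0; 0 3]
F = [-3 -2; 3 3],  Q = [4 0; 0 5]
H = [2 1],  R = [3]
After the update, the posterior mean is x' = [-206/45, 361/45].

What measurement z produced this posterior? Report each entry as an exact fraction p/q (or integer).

x̄ = F·x = [-6, 9]
P̄ = F·P·Fᵀ + Q = [34 -36; -36 50]
S = H·P̄·Hᵀ + R = [45]
K = P̄·Hᵀ·S⁻¹ = [32/45; -22/45]
x' − x̄ = [64/45, -44/45] = K·y
y = (KᵀK)⁻¹·Kᵀ·(x' − x̄) = [2]
z = y + H·x̄ = [2] + [-3] = [-1]

z = [-1]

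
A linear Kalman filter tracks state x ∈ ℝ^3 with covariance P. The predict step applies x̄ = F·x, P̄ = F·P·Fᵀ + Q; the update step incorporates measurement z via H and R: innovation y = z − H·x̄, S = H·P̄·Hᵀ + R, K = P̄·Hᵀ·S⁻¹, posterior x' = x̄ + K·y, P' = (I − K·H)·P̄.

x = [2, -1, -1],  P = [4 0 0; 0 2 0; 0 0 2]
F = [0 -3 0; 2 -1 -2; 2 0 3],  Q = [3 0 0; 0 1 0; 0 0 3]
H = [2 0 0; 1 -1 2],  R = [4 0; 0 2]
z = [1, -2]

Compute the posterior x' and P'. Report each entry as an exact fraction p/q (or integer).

x̄ = F·x = [3, 7, 1]
P̄ = F·P·Fᵀ + Q = [21 6 0; 6 27 4; 0 4 37]
y = z − H·x̄ = [-5, 0]
S = H·P̄·Hᵀ + R = [88 30; 30 170]
K = P̄·Hᵀ·S⁻¹ = [669/1406 3/703; 243/1406 -376/3515; -105/703 308/703]
x' = x̄ + K·y = [873/1406, 8627/1406, 1228/703]
P' = (I − K·H)·P̄ = [669/703 243/703 -210/703; 243/703 82727/3515 8076/703; -210/703 8076/703 4451/703]

x' = [873/1406, 8627/1406, 1228/703]
P' = [669/703 243/703 -210/703; 243/703 82727/3515 8076/703; -210/703 8076/703 4451/703]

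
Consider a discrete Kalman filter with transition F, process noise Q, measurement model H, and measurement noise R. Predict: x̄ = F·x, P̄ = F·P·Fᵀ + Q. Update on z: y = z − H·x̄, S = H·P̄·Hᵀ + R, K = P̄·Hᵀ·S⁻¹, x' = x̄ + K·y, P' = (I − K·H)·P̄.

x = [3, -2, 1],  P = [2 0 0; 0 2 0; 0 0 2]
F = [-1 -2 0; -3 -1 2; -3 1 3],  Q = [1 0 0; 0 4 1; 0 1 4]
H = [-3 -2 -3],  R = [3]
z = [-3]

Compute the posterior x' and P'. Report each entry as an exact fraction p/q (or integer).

x̄ = F·x = [1, -5, -8]
P̄ = F·P·Fᵀ + Q = [11 10 2; 10 32 29; 2 29 42]
y = z − H·x̄ = [-34]
S = H·P̄·Hᵀ + R = [1112]
K = P̄·Hᵀ·S⁻¹ = [-59/1112; -181/1112; -95/556]
x' = x̄ + K·y = [1559/556, 297/556, -609/278]
P' = (I − K·H)·P̄ = [8751/1112 441/1112 -4493/556; 441/1112 2823/1112 -1071/556; -4493/556 -1071/556 2651/278]

x' = [1559/556, 297/556, -609/278]
P' = [8751/1112 441/1112 -4493/556; 441/1112 2823/1112 -1071/556; -4493/556 -1071/556 2651/278]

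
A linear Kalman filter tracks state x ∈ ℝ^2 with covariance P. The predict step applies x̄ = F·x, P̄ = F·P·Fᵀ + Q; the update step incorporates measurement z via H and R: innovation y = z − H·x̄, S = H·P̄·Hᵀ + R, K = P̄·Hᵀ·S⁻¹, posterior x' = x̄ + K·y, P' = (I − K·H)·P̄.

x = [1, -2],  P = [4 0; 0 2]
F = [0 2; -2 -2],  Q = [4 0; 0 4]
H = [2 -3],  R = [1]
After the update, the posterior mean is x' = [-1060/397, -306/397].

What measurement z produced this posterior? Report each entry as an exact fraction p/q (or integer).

z = [-3]

x̄ = F·x = [-4, 2]
P̄ = F·P·Fᵀ + Q = [12 -8; -8 28]
S = H·P̄·Hᵀ + R = [397]
K = P̄·Hᵀ·S⁻¹ = [48/397; -100/397]
x' − x̄ = [528/397, -1100/397] = K·y
y = (KᵀK)⁻¹·Kᵀ·(x' − x̄) = [11]
z = y + H·x̄ = [11] + [-14] = [-3]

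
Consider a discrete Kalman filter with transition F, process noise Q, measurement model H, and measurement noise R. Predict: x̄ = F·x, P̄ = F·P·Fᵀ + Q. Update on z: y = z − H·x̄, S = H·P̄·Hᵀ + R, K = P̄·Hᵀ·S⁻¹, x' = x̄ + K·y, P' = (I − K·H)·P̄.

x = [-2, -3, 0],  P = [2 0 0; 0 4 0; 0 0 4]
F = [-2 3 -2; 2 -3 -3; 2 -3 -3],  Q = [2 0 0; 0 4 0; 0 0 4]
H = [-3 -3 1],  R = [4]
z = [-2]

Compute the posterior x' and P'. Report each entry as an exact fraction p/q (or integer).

x' = [-1194/341, 2097/341, 2041/341]
P' = [10484/341 -14996/341 -13828/341; -14996/341 22372/341 21904/341; -13828/341 21904/341 24036/341]

x̄ = F·x = [-5, 5, 5]
P̄ = F·P·Fᵀ + Q = [62 -20 -20; -20 84 80; -20 80 84]
y = z − H·x̄ = [-7]
S = H·P̄·Hᵀ + R = [682]
K = P̄·Hᵀ·S⁻¹ = [-73/341; -56/341; -48/341]
x' = x̄ + K·y = [-1194/341, 2097/341, 2041/341]
P' = (I − K·H)·P̄ = [10484/341 -14996/341 -13828/341; -14996/341 22372/341 21904/341; -13828/341 21904/341 24036/341]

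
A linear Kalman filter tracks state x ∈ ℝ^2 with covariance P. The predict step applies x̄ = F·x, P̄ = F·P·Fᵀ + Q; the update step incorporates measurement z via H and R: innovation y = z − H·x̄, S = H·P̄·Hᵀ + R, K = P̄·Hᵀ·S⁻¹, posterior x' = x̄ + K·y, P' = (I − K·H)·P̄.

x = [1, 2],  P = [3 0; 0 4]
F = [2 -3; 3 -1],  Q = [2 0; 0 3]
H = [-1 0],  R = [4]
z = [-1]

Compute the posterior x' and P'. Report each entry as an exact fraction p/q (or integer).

x̄ = F·x = [-4, 1]
P̄ = F·P·Fᵀ + Q = [50 30; 30 34]
y = z − H·x̄ = [-5]
S = H·P̄·Hᵀ + R = [54]
K = P̄·Hᵀ·S⁻¹ = [-25/27; -5/9]
x' = x̄ + K·y = [17/27, 34/9]
P' = (I − K·H)·P̄ = [100/27 20/9; 20/9 52/3]

x' = [17/27, 34/9]
P' = [100/27 20/9; 20/9 52/3]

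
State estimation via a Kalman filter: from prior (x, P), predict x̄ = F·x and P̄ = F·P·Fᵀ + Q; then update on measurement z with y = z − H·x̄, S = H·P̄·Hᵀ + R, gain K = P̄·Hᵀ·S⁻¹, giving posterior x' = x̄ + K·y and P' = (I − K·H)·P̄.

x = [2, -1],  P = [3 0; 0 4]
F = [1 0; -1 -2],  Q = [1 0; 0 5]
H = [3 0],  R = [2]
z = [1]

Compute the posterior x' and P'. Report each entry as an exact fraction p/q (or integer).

x' = [8/19, 45/38]
P' = [4/19 -3/19; -3/19 831/38]

x̄ = F·x = [2, 0]
P̄ = F·P·Fᵀ + Q = [4 -3; -3 24]
y = z − H·x̄ = [-5]
S = H·P̄·Hᵀ + R = [38]
K = P̄·Hᵀ·S⁻¹ = [6/19; -9/38]
x' = x̄ + K·y = [8/19, 45/38]
P' = (I − K·H)·P̄ = [4/19 -3/19; -3/19 831/38]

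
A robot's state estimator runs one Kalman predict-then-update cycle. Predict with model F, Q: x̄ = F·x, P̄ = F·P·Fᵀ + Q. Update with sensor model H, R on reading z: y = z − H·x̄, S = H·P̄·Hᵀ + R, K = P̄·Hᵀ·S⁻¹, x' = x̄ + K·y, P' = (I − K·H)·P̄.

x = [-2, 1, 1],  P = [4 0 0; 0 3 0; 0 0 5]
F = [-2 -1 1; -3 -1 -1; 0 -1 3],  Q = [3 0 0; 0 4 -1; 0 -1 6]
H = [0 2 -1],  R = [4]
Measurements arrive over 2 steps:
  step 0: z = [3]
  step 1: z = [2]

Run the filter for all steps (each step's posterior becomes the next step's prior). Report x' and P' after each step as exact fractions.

step 0: x' = [565/151, 881/302, 422/151], P' = [3739/151 1905/151 3758/151; 1905/151 2615/302 2397/151; 3758/151 2397/151 4954/151]
step 1: x' = [-3097178/1073203, -1211925/1073203, -4520316/1073203], P' = [17552363/1073203 8017375/1073203 15544626/1073203; 8017375/1073203 5908071/1073203 10174674/1073203; 15544626/1073203 10174674/1073203 21354392/1073203]

step 0: x̄ = F·x = [4, 4, 2]
step 0: P̄ = F·P·Fᵀ + Q = [27 22 18; 22 48 -13; 18 -13 54]
step 0: y = z − H·x̄ = [-3]
step 0: S = H·P̄·Hᵀ + R = [302]
step 0: K = P̄·Hᵀ·S⁻¹ = [13/151; 109/302; -40/151]
step 0: x' = x̄ + K·y = [565/151, 881/302, 422/151]
step 0: P' = (I − K·H)·P̄ = [3739/151 1905/151 3758/151; 1905/151 2615/302 2397/151; 3758/151 2397/151 4954/151]
step 1: x̄ = F·x = [-2297/302, -5115/302, 1651/302]
step 1: P̄ = F·P·Fᵀ + Q = [18929/302 49109/302 -24313/302; 49109/302 158577/302 -93213/302; -24313/302 -93213/302 64835/302]
step 1: y = z − H·x̄ = [12485/302]
step 1: S = H·P̄·Hᵀ + R = [1073203/302]
step 1: K = P̄·Hᵀ·S⁻¹ = [122531/1073203; 410367/1073203; -251261/1073203]
step 1: x' = x̄ + K·y = [-3097178/1073203, -1211925/1073203, -4520316/1073203]
step 1: P' = (I − K·H)·P̄ = [17552363/1073203 8017375/1073203 15544626/1073203; 8017375/1073203 5908071/1073203 10174674/1073203; 15544626/1073203 10174674/1073203 21354392/1073203]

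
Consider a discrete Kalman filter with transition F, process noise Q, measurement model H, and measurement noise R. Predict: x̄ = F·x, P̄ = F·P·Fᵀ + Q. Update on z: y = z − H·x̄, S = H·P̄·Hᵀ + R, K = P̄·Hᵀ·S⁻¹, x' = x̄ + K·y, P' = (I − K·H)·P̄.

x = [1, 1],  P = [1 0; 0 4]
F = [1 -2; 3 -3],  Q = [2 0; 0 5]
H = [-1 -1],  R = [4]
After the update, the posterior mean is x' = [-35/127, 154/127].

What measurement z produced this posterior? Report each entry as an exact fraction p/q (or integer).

z = [-1]

x̄ = F·x = [-1, 0]
P̄ = F·P·Fᵀ + Q = [19 27; 27 50]
S = H·P̄·Hᵀ + R = [127]
K = P̄·Hᵀ·S⁻¹ = [-46/127; -77/127]
x' − x̄ = [92/127, 154/127] = K·y
y = (KᵀK)⁻¹·Kᵀ·(x' − x̄) = [-2]
z = y + H·x̄ = [-2] + [1] = [-1]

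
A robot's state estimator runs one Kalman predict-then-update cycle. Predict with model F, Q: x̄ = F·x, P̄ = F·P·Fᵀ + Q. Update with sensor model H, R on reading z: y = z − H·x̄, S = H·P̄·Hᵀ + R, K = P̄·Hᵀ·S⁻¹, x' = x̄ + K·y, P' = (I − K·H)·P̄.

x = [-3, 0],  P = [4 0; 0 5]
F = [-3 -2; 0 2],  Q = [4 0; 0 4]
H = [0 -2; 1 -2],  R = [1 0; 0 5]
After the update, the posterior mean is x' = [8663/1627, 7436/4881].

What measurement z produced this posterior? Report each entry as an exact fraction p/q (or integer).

z = [-3, 2]

x̄ = F·x = [9, 0]
P̄ = F·P·Fᵀ + Q = [60 -20; -20 24]
S = H·P̄·Hᵀ + R = [97 136; 136 241]
K = P̄·Hᵀ·S⁻¹ = [-1320/1627 1420/1627; -2320/4881 -68/4881]
x' − x̄ = [-5980/1627, 7436/4881] = K·y
y = (KᵀK)⁻¹·Kᵀ·(x' − x̄) = [-3, -7]
z = y + H·x̄ = [-3, -7] + [0, 9] = [-3, 2]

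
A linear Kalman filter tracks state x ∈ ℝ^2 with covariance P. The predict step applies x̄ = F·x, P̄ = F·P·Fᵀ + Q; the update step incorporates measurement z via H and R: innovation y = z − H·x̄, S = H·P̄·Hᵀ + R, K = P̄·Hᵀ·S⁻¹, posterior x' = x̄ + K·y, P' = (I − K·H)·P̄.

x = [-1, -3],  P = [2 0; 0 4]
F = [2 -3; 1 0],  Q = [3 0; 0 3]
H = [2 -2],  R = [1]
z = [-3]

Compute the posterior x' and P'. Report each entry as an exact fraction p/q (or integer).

x' = [-395/177, -139/177]
P' = [923/177 880/177; 880/177 881/177]

x̄ = F·x = [7, -1]
P̄ = F·P·Fᵀ + Q = [47 4; 4 5]
y = z − H·x̄ = [-19]
S = H·P̄·Hᵀ + R = [177]
K = P̄·Hᵀ·S⁻¹ = [86/177; -2/177]
x' = x̄ + K·y = [-395/177, -139/177]
P' = (I − K·H)·P̄ = [923/177 880/177; 880/177 881/177]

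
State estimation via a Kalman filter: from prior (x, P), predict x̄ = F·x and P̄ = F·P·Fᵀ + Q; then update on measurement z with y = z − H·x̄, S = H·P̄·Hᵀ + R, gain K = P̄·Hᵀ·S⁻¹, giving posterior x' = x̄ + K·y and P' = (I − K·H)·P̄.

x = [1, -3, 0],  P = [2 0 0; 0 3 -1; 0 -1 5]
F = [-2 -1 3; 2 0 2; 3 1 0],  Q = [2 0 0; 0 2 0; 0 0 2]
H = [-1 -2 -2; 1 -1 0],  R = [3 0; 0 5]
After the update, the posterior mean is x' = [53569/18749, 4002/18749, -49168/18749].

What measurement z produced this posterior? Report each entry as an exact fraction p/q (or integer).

x̄ = F·x = [1, 2, 0]
P̄ = F·P·Fᵀ + Q = [64 24 -18; 24 30 10; -18 10 23]
S = H·P̄·Hᵀ + R = [383 28; 28 51]
K = P̄·Hᵀ·S⁻¹ = [-4996/18749 17448/18749; -5136/18749 614/18749; -1664/18749 -9380/18749]
x' − x̄ = [34820/18749, -33496/18749, -49168/18749] = K·y
y = (KᵀK)⁻¹·Kᵀ·(x' − x̄) = [7, 4]
z = y + H·x̄ = [7, 4] + [-5, -1] = [2, 3]

z = [2, 3]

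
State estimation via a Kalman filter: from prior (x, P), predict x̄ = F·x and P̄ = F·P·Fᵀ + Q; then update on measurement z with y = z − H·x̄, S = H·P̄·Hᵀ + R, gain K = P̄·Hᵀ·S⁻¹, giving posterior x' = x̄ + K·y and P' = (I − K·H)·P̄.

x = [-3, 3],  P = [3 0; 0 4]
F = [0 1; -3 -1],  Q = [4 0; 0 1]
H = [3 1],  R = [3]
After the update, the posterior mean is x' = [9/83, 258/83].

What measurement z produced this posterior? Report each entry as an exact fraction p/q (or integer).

x̄ = F·x = [3, 6]
P̄ = F·P·Fᵀ + Q = [8 -4; -4 32]
S = H·P̄·Hᵀ + R = [83]
K = P̄·Hᵀ·S⁻¹ = [20/83; 20/83]
x' − x̄ = [-240/83, -240/83] = K·y
y = (KᵀK)⁻¹·Kᵀ·(x' − x̄) = [-12]
z = y + H·x̄ = [-12] + [15] = [3]

z = [3]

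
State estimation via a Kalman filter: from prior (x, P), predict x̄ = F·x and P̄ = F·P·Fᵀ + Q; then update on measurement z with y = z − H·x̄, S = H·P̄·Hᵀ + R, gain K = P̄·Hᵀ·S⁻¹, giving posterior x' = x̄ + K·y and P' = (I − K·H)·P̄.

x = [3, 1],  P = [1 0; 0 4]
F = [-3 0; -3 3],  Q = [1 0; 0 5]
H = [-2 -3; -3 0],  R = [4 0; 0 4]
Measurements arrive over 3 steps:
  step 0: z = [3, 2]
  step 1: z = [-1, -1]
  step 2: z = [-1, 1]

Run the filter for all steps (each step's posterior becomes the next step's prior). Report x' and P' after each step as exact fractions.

step 0: x̄ = F·x = [-9, -6]
step 0: P̄ = F·P·Fᵀ + Q = [10 9; 9 50]
step 0: y = z − H·x̄ = [-33, -25]
step 0: S = H·P̄·Hᵀ + R = [602 141; 141 94]
step 0: K = P̄·Hᵀ·S⁻¹ = [-4/781 -11433/36707; -255/781 7434/36707]
step 0: x' = x̄ + K·y = [-38334/36707, -10587/36707]
step 0: P' = (I − K·H)·P̄ = [15244/36707 -9912/36707; -9912/36707 22588/36707]
step 1: x̄ = F·x = [115002/36707, 83241/36707]
step 1: P̄ = F·P·Fᵀ + Q = [173903/36707 226404/36707; 226404/36707 702439/36707]
step 1: y = z − H·x̄ = [443020/36707, 308299/36707]
step 1: S = H·P̄·Hᵀ + R = [9881239/36707 3081054/36707; 3081054/36707 1711955/36707]
step 1: K = P̄·Hᵀ·S⁻¹ = [-4108072/202232347 -54235797/202232347; -62389461/202232347 32049126/202232347]
step 1: x' = x̄ + K·y = [128485693/202232347, -25200717/202232347]
step 1: P' = (I − K·H)·P̄ = [72314396/202232347 -42732168/202232347; -42732168/202232347 111674060/202232347]
step 2: x̄ = F·x = [-385457079/202232347, -461059230/202232347]
step 2: P̄ = F·P·Fᵀ + Q = [853061911/202232347 1035419076/202232347; 1035419076/202232347 3436236863/202232347]
step 2: y = z − H·x̄ = [-2356324195/202232347, -954138890/202232347]
step 2: S = H·P̄·Hᵀ + R = [47572337711/202232347 14437143150/202232347; 14437143150/202232347 8486486587/202232347]
step 2: K = P̄·Hᵀ·S⁻¹ = [-19249524200/965675899331 -258462182829/965675899331; -297743634861/965675899331 153058597686/965675899331]
step 2: x' = x̄ + K·y = [-396868615537/965675899331, 545449752675/965675899331]
step 2: P' = (I − K·H)·P̄ = [344616243772/965675899331 -204078130248/965675899331; -204078130248/965675899331 533043599980/965675899331]

step 0: x' = [-38334/36707, -10587/36707], P' = [15244/36707 -9912/36707; -9912/36707 22588/36707]
step 1: x' = [128485693/202232347, -25200717/202232347], P' = [72314396/202232347 -42732168/202232347; -42732168/202232347 111674060/202232347]
step 2: x' = [-396868615537/965675899331, 545449752675/965675899331], P' = [344616243772/965675899331 -204078130248/965675899331; -204078130248/965675899331 533043599980/965675899331]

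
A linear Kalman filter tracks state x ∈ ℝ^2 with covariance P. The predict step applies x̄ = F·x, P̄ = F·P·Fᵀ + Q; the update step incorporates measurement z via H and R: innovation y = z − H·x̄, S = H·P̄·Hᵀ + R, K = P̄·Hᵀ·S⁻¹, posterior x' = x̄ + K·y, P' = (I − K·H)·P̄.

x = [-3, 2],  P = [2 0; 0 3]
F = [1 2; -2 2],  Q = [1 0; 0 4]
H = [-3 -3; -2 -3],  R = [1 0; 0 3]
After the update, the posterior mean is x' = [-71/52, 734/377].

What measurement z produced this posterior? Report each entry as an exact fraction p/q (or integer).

z = [-2, -2]

x̄ = F·x = [1, 10]
P̄ = F·P·Fᵀ + Q = [15 8; 8 24]
S = H·P̄·Hᵀ + R = [496 426; 426 375]
K = P̄·Hᵀ·S⁻¹ = [-33/52 15/26; 124/377 -688/1131]
x' − x̄ = [-123/52, -3036/377] = K·y
y = (KᵀK)⁻¹·Kᵀ·(x' − x̄) = [31, 30]
z = y + H·x̄ = [31, 30] + [-33, -32] = [-2, -2]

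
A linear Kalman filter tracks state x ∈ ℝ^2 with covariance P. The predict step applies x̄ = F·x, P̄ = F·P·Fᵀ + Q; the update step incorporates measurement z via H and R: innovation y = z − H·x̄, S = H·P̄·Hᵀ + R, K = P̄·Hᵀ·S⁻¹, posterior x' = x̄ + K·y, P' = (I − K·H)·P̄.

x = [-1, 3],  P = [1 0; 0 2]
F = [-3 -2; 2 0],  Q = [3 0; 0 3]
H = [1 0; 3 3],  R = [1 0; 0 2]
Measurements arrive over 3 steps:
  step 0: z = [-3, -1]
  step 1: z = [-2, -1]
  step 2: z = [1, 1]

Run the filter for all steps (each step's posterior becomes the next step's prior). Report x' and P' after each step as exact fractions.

step 0: x' = [-131/53, 104/53], P' = [976/1113 -316/371; -316/371 386/371]
step 1: x' = [-91564/123341, 33471/123341], P' = [97117/123341 -94907/123341; -94907/123341 357433/370023]
step 2: x' = [136153616/117019895, -99267629/117019895], P' = [91058816/117019895 -88786644/117019895; -88786644/117019895 111578746/117019895]

step 0: x̄ = F·x = [-3, -2]
step 0: P̄ = F·P·Fᵀ + Q = [20 -6; -6 7]
step 0: y = z − H·x̄ = [0, 14]
step 0: S = H·P̄·Hᵀ + R = [21 42; 42 137]
step 0: K = P̄·Hᵀ·S⁻¹ = [976/1113 2/53; -316/371 15/53]
step 0: x' = x̄ + K·y = [-131/53, 104/53]
step 0: P' = (I − K·H)·P̄ = [976/1113 -316/371; -316/371 386/371]
step 1: x̄ = F·x = [185/53, -262/53]
step 1: P̄ = F·P·Fᵀ + Q = [1793/371 -688/371; -688/371 7243/1113]
step 1: y = z − H·x̄ = [-291/53, 178/53]
step 1: S = H·P̄·Hᵀ + R = [2164/371 3315/371; 3315/371 26224/371]
step 1: K = P̄·Hᵀ·S⁻¹ = [97117/123341 3315/123341; -94907/123341 36356/123341]
step 1: x' = x̄ + K·y = [-91564/123341, 33471/123341]
step 1: P' = (I − K·H)·P̄ = [97117/123341 -94907/123341; -94907/123341 357433/370023]
step 2: x̄ = F·x = [207750/123341, -183128/123341]
step 2: P̄ = F·P·Fᵀ + Q = [1745308/370023 -203074/123341; -203074/123341 758491/123341]
step 2: y = z − H·x̄ = [-84409/123341, 49475/123341]
step 2: S = H·P̄·Hᵀ + R = [2115331/370023 1136086/123341; 1136086/123341 8653693/123341]
step 2: K = P̄·Hᵀ·S⁻¹ = [91058816/117019895 3408258/117019895; -88786644/117019895 34188153/117019895]
step 2: x' = x̄ + K·y = [136153616/117019895, -99267629/117019895]
step 2: P' = (I − K·H)·P̄ = [91058816/117019895 -88786644/117019895; -88786644/117019895 111578746/117019895]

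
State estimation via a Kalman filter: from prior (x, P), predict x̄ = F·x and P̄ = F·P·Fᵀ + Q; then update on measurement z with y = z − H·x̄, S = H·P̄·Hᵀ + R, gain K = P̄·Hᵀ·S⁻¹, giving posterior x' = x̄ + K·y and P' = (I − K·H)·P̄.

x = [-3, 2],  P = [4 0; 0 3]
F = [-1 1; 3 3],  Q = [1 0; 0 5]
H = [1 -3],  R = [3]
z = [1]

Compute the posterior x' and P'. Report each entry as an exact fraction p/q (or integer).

x̄ = F·x = [5, -3]
P̄ = F·P·Fᵀ + Q = [8 -3; -3 68]
y = z − H·x̄ = [-13]
S = H·P̄·Hᵀ + R = [641]
K = P̄·Hᵀ·S⁻¹ = [17/641; -207/641]
x' = x̄ + K·y = [2984/641, 768/641]
P' = (I − K·H)·P̄ = [4839/641 1596/641; 1596/641 739/641]

x' = [2984/641, 768/641]
P' = [4839/641 1596/641; 1596/641 739/641]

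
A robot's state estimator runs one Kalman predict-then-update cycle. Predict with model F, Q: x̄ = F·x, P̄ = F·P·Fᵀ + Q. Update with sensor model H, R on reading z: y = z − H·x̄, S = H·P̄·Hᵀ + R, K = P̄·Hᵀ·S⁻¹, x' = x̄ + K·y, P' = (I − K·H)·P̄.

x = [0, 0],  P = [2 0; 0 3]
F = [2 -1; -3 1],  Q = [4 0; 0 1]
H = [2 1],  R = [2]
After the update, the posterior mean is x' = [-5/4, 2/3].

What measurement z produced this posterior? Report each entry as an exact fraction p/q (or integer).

x̄ = F·x = [0, 0]
P̄ = F·P·Fᵀ + Q = [15 -15; -15 22]
S = H·P̄·Hᵀ + R = [24]
K = P̄·Hᵀ·S⁻¹ = [5/8; -1/3]
x' − x̄ = [-5/4, 2/3] = K·y
y = (KᵀK)⁻¹·Kᵀ·(x' − x̄) = [-2]
z = y + H·x̄ = [-2] + [0] = [-2]

z = [-2]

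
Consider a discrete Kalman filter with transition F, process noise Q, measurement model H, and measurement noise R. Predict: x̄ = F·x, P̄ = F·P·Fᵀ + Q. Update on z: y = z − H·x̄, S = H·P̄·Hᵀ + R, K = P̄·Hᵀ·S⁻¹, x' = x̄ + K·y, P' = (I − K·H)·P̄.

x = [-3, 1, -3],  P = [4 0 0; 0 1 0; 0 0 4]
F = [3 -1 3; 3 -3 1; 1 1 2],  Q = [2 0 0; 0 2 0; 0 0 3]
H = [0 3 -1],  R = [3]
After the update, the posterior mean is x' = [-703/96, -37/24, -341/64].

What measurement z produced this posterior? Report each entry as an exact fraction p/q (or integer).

z = [1]

x̄ = F·x = [-19, -15, -8]
P̄ = F·P·Fᵀ + Q = [75 51 35; 51 51 17; 35 17 24]
S = H·P̄·Hᵀ + R = [384]
K = P̄·Hᵀ·S⁻¹ = [59/192; 17/48; 9/128]
x' − x̄ = [1121/96, 323/24, 171/64] = K·y
y = (KᵀK)⁻¹·Kᵀ·(x' − x̄) = [38]
z = y + H·x̄ = [38] + [-37] = [1]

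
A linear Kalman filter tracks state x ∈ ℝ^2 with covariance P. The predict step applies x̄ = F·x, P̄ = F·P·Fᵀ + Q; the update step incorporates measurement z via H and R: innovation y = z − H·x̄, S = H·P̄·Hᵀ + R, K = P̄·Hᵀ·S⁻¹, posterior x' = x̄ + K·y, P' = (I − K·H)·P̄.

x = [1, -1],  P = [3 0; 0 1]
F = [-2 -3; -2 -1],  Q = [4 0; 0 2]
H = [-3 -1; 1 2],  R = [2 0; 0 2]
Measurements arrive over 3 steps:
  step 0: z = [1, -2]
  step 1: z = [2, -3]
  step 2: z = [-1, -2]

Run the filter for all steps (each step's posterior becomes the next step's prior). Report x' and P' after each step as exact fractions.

step 0: x̄ = F·x = [1, -1]
step 0: P̄ = F·P·Fᵀ + Q = [25 15; 15 15]
step 0: y = z − H·x̄ = [3, -1]
step 0: S = H·P̄·Hᵀ + R = [332 -210; -210 147]
step 0: K = P̄·Hᵀ·S⁻¹ = [-5/14 -20/147; 15/112 195/392]
step 0: x' = x̄ + K·y = [19/294, -859/784]
step 0: P' = (I − K·H)·P̄ = [50/147 -15/49; -15/49 255/392]
step 1: x̄ = F·x = [1061/336, 2273/2352]
step 1: P̄ = F·P·Fᵀ + Q = [181/24 145/168; 145/168 3277/1176]
step 1: y = z − H·x̄ = [14629/1176, -6343/784]
step 1: S = H·P̄·Hᵀ + R = [22885/294 -6711/196; -6711/196 9463/392]
step 1: K = P̄·Hᵀ·S⁻¹ = [-36703/103888 -6087/51944; 53273/415552 93177/207776]
step 1: x' = x̄ + K·y = [-15013/51944, -221709/207776]
step 1: P' = (I − K·H)·P̄ = [4279/12986 -14645/51944; -14645/51944 122467/207776]
step 2: x̄ = F·x = [785231/207776, 341813/207776]
step 2: P̄ = F·P·Fᵀ + Q = [1504203/207776 172617/207776; 172617/207776 577555/207776]
step 2: y = z − H·x̄ = [1244865/103888, -1884409/207776]
step 2: S = H·P̄·Hᵀ + R = [3891659/51944 -3438019/103888; -3438019/103888 4920443/207776]
step 2: K = P̄·Hᵀ·S⁻¹ = [-2072863/5878696 -343547/2939348; 8999159/70544352 15805711/35272176]
step 2: x' = x̄ + K·y = [3609807/5878696, -62809927/70544352]
step 2: P' = (I − K·H)·P̄ = [241641/734837 -826829/2939348; -826829/2939348 20766685/35272176]

step 0: x' = [19/294, -859/784], P' = [50/147 -15/49; -15/49 255/392]
step 1: x' = [-15013/51944, -221709/207776], P' = [4279/12986 -14645/51944; -14645/51944 122467/207776]
step 2: x' = [3609807/5878696, -62809927/70544352], P' = [241641/734837 -826829/2939348; -826829/2939348 20766685/35272176]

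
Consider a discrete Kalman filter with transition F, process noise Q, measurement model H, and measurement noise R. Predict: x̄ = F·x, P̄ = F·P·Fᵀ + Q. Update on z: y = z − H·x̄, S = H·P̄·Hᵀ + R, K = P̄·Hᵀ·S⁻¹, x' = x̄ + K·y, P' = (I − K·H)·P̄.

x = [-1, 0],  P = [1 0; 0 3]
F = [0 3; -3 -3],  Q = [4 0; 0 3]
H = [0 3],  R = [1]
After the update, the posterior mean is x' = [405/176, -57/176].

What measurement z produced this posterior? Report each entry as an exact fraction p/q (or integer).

z = [-1]

x̄ = F·x = [0, 3]
P̄ = F·P·Fᵀ + Q = [31 -27; -27 39]
S = H·P̄·Hᵀ + R = [352]
K = P̄·Hᵀ·S⁻¹ = [-81/352; 117/352]
x' − x̄ = [405/176, -585/176] = K·y
y = (KᵀK)⁻¹·Kᵀ·(x' − x̄) = [-10]
z = y + H·x̄ = [-10] + [9] = [-1]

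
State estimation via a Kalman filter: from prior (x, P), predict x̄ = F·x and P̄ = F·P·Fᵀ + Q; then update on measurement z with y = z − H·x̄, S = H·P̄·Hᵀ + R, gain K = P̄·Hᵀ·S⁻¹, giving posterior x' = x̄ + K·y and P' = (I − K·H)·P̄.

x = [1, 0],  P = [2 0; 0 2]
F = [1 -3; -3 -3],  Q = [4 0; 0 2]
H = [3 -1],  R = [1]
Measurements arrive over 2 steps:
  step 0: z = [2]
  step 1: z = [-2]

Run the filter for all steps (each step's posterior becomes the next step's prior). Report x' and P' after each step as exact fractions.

step 0: x' = [-19/61, -541/183], P' = [264/61 772/61; 772/61 6950/183]
step 1: x' = [-12858/4411, -268858/39699], P' = [26170/4411 75678/4411; 75678/4411 2006480/39699]

step 0: x̄ = F·x = [1, -3]
step 0: P̄ = F·P·Fᵀ + Q = [24 12; 12 38]
step 0: y = z − H·x̄ = [-4]
step 0: S = H·P̄·Hᵀ + R = [183]
step 0: K = P̄·Hᵀ·S⁻¹ = [20/61; -2/183]
step 0: x' = x̄ + K·y = [-19/61, -541/183]
step 0: P' = (I − K·H)·P̄ = [264/61 772/61; 772/61 6950/183]
step 1: x̄ = F·x = [522/61, 598/61]
step 1: P̄ = F·P·Fᵀ + Q = [16726/61 24690/61; 24690/61 37244/61]
step 1: y = z − H·x̄ = [-1090/61]
step 1: S = H·P̄·Hᵀ + R = [39699/61]
step 1: K = P̄·Hᵀ·S⁻¹ = [2832/4411; 36826/39699]
step 1: x' = x̄ + K·y = [-12858/4411, -268858/39699]
step 1: P' = (I − K·H)·P̄ = [26170/4411 75678/4411; 75678/4411 2006480/39699]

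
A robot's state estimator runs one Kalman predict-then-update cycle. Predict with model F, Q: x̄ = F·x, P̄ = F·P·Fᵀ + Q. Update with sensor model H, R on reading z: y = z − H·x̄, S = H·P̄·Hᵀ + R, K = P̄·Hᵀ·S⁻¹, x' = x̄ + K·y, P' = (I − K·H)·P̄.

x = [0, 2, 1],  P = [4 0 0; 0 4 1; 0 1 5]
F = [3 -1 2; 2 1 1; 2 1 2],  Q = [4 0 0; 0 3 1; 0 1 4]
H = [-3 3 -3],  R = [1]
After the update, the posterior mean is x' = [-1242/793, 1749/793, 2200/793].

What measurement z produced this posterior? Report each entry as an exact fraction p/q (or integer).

z = [3]

x̄ = F·x = [0, 3, 4]
P̄ = F·P·Fᵀ + Q = [60 31 40; 31 30 34; 40 34 48]
S = H·P̄·Hᵀ + R = [793]
K = P̄·Hᵀ·S⁻¹ = [-207/793; -105/793; -162/793]
x' − x̄ = [-1242/793, -630/793, -972/793] = K·y
y = (KᵀK)⁻¹·Kᵀ·(x' − x̄) = [6]
z = y + H·x̄ = [6] + [-3] = [3]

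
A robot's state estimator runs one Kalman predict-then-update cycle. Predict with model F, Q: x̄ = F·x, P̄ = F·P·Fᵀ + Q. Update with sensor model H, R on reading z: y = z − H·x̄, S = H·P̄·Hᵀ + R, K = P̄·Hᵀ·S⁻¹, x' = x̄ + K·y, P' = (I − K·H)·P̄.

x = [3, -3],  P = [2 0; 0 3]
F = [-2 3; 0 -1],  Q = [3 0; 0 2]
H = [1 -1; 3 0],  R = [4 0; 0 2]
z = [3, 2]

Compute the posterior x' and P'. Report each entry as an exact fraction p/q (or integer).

x' = [1590/2479, -3459/2479]
P' = [522/2479 146/2479; 146/2479 4182/2479]

x̄ = F·x = [-15, 3]
P̄ = F·P·Fᵀ + Q = [38 -9; -9 5]
y = z − H·x̄ = [21, 47]
S = H·P̄·Hᵀ + R = [65 141; 141 344]
K = P̄·Hᵀ·S⁻¹ = [94/2479 783/2479; -1009/2479 219/2479]
x' = x̄ + K·y = [1590/2479, -3459/2479]
P' = (I − K·H)·P̄ = [522/2479 146/2479; 146/2479 4182/2479]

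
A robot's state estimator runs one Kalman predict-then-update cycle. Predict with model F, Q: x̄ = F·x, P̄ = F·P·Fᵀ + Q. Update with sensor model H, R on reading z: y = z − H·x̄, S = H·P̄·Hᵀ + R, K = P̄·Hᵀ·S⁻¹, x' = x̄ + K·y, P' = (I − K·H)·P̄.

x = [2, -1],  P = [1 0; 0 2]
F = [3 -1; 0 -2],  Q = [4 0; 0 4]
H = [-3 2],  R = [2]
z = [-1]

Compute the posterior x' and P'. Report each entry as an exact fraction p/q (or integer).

x̄ = F·x = [7, 2]
P̄ = F·P·Fᵀ + Q = [15 4; 4 12]
y = z − H·x̄ = [16]
S = H·P̄·Hᵀ + R = [137]
K = P̄·Hᵀ·S⁻¹ = [-37/137; 12/137]
x' = x̄ + K·y = [367/137, 466/137]
P' = (I − K·H)·P̄ = [686/137 992/137; 992/137 1500/137]

x' = [367/137, 466/137]
P' = [686/137 992/137; 992/137 1500/137]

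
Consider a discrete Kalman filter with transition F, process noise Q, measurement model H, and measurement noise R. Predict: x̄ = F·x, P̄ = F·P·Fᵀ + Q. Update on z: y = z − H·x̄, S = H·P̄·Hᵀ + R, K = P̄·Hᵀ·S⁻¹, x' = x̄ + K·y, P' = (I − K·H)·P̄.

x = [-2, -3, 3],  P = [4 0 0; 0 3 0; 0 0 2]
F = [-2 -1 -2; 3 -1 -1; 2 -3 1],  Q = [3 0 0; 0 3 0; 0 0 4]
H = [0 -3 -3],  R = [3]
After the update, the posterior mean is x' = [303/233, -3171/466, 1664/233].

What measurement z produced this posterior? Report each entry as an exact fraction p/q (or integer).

z = [-1]

x̄ = F·x = [1, -6, 8]
P̄ = F·P·Fᵀ + Q = [30 -17 -11; -17 44 31; -11 31 49]
S = H·P̄·Hᵀ + R = [1398]
K = P̄·Hᵀ·S⁻¹ = [14/233; -75/466; -40/233]
x' − x̄ = [70/233, -375/466, -200/233] = K·y
y = (KᵀK)⁻¹·Kᵀ·(x' − x̄) = [5]
z = y + H·x̄ = [5] + [-6] = [-1]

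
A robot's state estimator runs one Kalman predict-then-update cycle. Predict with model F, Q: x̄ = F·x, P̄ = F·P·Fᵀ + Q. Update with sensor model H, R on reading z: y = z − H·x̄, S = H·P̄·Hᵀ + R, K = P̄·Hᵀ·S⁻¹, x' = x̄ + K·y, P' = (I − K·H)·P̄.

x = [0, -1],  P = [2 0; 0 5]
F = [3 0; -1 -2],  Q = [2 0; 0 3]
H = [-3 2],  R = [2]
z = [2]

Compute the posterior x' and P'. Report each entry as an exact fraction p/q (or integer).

x̄ = F·x = [0, 2]
P̄ = F·P·Fᵀ + Q = [20 -6; -6 25]
y = z − H·x̄ = [-2]
S = H·P̄·Hᵀ + R = [354]
K = P̄·Hᵀ·S⁻¹ = [-12/59; 34/177]
x' = x̄ + K·y = [24/59, 286/177]
P' = (I − K·H)·P̄ = [316/59 462/59; 462/59 2113/177]

x' = [24/59, 286/177]
P' = [316/59 462/59; 462/59 2113/177]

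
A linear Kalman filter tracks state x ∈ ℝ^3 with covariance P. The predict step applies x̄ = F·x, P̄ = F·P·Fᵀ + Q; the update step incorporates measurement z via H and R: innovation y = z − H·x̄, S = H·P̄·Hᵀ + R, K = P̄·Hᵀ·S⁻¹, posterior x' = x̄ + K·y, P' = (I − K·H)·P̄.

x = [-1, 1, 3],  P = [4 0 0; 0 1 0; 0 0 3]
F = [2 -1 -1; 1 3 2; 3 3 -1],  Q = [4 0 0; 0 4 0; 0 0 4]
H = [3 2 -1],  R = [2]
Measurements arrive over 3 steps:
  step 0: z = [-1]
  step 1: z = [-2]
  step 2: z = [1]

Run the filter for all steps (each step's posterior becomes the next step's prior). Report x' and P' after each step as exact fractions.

step 0: x' = [-556/85, 128/17, -61/17], P' = [982/85 -201/17 178/17; -201/17 333/17 55/17; 178/17 55/17 634/17]
step 1: x' = [-178613/14990, 280001/14990, 55753/14990], P' = [6364803/59960 -10718301/59960 -2358363/59960; -10718301/59960 18197667/59960 4209381/59960; -2358363/59960 4209381/59960 1352643/59960]
step 2: x' = [215972453/120841067, -470359645/120841067, -407270606/120841067], P' = [14725040666/120841067 -24855202140/120841067 -5753669022/120841067; -24855202140/120841067 42255519912/120841067 10197642040/120841067; -5753669022/120841067 10197642040/120841067 3224976360/120841067]

step 0: x̄ = F·x = [-6, 8, -3]
step 0: P̄ = F·P·Fᵀ + Q = [24 -1 24; -1 29 15; 24 15 52]
step 0: y = z − H·x̄ = [-2]
step 0: S = H·P̄·Hᵀ + R = [170]
step 0: K = P̄·Hᵀ·S⁻¹ = [23/85; 4/17; 5/17]
step 0: x' = x̄ + K·y = [-556/85, 128/17, -61/17]
step 0: P' = (I − K·H)·P̄ = [982/85 -201/17 178/17; -201/17 333/17 55/17; 178/17 55/17 634/17]
step 1: x̄ = F·x = [-1447/85, 754/85, 557/85]
step 1: P̄ = F·P·Fᵀ + Q = [10113/85 -13101/85 -3948/85; -13101/85 29817/85 4806/85; -3948/85 4806/85 2253/85]
step 1: y = z − H·x̄ = [644/17]
step 1: S = H·P̄·Hᵀ + R = [11992/17]
step 1: K = P̄·Hᵀ·S⁻¹ = [1617/11992; 3105/11992; -897/11992]
step 1: x' = x̄ + K·y = [-178613/14990, 280001/14990, 55753/14990]
step 1: P' = (I − K·H)·P̄ = [6364803/59960 -10718301/59960 -2358363/59960; -10718301/59960 18197667/59960 4209381/59960; -2358363/59960 4209381/59960 1352643/59960]
step 2: x̄ = F·x = [-69298/1499, 386448/7495, 248411/14990]
step 2: P̄ = F·P·Fᵀ + Q = [5298739/2998 -6314109/2998 -4383339/5996; -6314109/2998 38140883/14990 26192421/29980; -4383339/5996 26192421/29980 18619187/59960]
step 2: y = z − H·x̄ = [796549/14990]
step 2: S = H·P̄·Hᵀ + R = [120841067/59960]
step 2: K = P̄·Hᵀ·S⁻¹ = [109193370/120841067; -126104318/120841067; -45349673/120841067]
step 2: x' = x̄ + K·y = [215972453/120841067, -470359645/120841067, -407270606/120841067]
step 2: P' = (I − K·H)·P̄ = [14725040666/120841067 -24855202140/120841067 -5753669022/120841067; -24855202140/120841067 42255519912/120841067 10197642040/120841067; -5753669022/120841067 10197642040/120841067 3224976360/120841067]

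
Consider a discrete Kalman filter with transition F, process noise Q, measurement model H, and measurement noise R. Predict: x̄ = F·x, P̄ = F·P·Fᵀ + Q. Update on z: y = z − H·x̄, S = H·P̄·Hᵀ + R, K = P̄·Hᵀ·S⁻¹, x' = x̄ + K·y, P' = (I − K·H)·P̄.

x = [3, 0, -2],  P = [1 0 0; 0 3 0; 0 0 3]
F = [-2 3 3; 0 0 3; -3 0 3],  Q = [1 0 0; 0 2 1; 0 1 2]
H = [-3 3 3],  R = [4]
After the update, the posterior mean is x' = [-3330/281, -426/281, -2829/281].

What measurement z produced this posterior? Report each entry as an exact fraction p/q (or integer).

z = [1]

x̄ = F·x = [-12, -6, -15]
P̄ = F·P·Fᵀ + Q = [59 27 33; 27 29 28; 33 28 38]
S = H·P̄·Hᵀ + R = [562]
K = P̄·Hᵀ·S⁻¹ = [3/562; 45/281; 99/562]
x' − x̄ = [42/281, 1260/281, 1386/281] = K·y
y = (KᵀK)⁻¹·Kᵀ·(x' − x̄) = [28]
z = y + H·x̄ = [28] + [-27] = [1]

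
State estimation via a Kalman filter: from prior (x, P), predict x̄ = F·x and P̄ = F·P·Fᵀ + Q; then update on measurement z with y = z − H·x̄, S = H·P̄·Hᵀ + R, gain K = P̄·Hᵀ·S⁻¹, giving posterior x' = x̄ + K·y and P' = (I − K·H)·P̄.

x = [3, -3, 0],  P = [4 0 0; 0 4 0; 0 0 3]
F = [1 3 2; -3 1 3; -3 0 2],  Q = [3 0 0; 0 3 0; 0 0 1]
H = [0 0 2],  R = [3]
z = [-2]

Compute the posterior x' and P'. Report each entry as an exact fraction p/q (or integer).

x̄ = F·x = [-6, -12, -9]
P̄ = F·P·Fᵀ + Q = [55 18 0; 18 70 54; 0 54 49]
y = z − H·x̄ = [16]
S = H·P̄·Hᵀ + R = [199]
K = P̄·Hᵀ·S⁻¹ = [0; 108/199; 98/199]
x' = x̄ + K·y = [-6, -660/199, -223/199]
P' = (I − K·H)·P̄ = [55 18 0; 18 2266/199 162/199; 0 162/199 147/199]

x' = [-6, -660/199, -223/199]
P' = [55 18 0; 18 2266/199 162/199; 0 162/199 147/199]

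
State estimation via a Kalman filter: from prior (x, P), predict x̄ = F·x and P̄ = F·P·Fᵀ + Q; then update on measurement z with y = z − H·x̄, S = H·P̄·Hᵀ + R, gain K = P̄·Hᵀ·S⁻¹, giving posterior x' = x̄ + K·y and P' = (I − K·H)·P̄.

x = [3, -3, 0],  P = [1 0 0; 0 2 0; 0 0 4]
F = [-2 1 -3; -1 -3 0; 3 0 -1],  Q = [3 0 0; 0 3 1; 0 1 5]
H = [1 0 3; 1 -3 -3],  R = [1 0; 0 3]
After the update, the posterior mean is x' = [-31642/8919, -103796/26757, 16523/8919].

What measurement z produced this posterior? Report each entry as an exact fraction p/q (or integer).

z = [2, 3]

x̄ = F·x = [-9, 6, 9]
P̄ = F·P·Fᵀ + Q = [45 -4 6; -4 22 -2; 6 -2 18]
S = H·P̄·Hᵀ + R = [244 -87; -87 360]
K = P̄·Hᵀ·S⁻¹ = [2897/8919 4999/26757; -3056/26757 -16486/80271; 1994/8919 -1676/26757]
x' − x̄ = [48629/8919, -264338/26757, -63748/8919] = K·y
y = (KᵀK)⁻¹·Kᵀ·(x' − x̄) = [-16, 57]
z = y + H·x̄ = [-16, 57] + [18, -54] = [2, 3]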